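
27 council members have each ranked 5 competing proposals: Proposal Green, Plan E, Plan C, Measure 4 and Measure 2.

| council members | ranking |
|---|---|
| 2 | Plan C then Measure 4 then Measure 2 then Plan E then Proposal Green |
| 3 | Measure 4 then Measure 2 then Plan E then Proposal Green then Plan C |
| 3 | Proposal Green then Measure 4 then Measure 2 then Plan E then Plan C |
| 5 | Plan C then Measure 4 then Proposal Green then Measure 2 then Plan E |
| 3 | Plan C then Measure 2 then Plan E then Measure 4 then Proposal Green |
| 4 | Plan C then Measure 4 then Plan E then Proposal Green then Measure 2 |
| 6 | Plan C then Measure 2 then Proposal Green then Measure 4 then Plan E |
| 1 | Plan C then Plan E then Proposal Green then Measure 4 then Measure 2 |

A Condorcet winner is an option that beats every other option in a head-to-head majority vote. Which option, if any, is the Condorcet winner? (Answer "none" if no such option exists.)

Check each pair by majority over 27 ballots:
Proposal Green vs Plan E: Proposal Green preferred on 3+5+6 = 14 ballots; Proposal Green wins 14–13.
Proposal Green vs Plan C: Proposal Green preferred on 3+3 = 6 ballots; Plan C wins 21–6.
Proposal Green vs Measure 4: 3+6+1 = 10 for Proposal Green, 17 for Measure 4 — Measure 4 by 17–10.
Proposal Green vs Measure 2: Proposal Green is ranked higher on 3+5+4+1 = 13 ballots, Measure 2 on 14. Measure 2 wins 14–13.
Plan E vs Plan C: 3+3 = 6 for Plan E, 21 for Plan C — Plan C by 21–6.
Plan E vs Measure 4: 3+1 = 4 for Plan E, 23 for Measure 4 — Measure 4 by 23–4.
Plan E vs Measure 2: Plan E preferred on 4+1 = 5 ballots; Measure 2 wins 22–5.
Plan C vs Measure 4: Plan C is ranked higher on 2+5+3+4+6+1 = 21 ballots, Measure 4 on 6. Plan C wins 21–6.
Plan C vs Measure 2: 21 to 6, Plan C.
Measure 4 vs Measure 2: Measure 4 preferred on 2+3+3+5+4+1 = 18 ballots; Measure 4 wins 18–9.
Only Plan C has no losses; Plan C is the Condorcet winner.

Plan C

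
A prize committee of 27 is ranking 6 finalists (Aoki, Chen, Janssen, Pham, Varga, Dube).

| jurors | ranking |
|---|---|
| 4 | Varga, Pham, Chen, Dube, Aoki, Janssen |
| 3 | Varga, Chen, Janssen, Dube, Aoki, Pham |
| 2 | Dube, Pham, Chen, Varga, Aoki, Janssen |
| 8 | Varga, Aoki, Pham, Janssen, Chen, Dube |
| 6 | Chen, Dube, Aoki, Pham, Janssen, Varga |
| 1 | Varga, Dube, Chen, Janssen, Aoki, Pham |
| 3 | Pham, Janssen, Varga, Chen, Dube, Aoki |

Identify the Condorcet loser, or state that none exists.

Head-to-head results (27 jurors):
Aoki vs Chen: Chen, 19–8.
Aoki vs Janssen: 4+2+8+6 = 20 for Aoki, 7 for Janssen — Aoki by 20–7.
Aoki vs Pham: 3+8+6+1 = 18 for Aoki, 9 for Pham — Aoki by 18–9.
Aoki vs Varga: Aoki is ranked higher on 6 ballots, Varga on 21. Varga wins 21–6.
Aoki vs Dube: Dube, 19–8.
Chen vs Janssen: 4+3+2+6+1 = 16 for Chen, 11 for Janssen — Chen by 16–11.
Chen vs Pham: Chen is ranked higher on 3+6+1 = 10 ballots, Pham on 17. Pham wins 17–10.
Chen vs Varga: Chen is ranked higher on 2+6 = 8 ballots, Varga on 19. Varga wins 19–8.
Chen vs Dube: Chen is ranked higher on 4+3+8+6+3 = 24 ballots, Dube on 3. Chen wins 24–3.
Janssen vs Pham: Pham, 23–4.
Janssen vs Varga: 9 to 18, Varga.
Janssen vs Dube: Janssen is ranked higher on 3+8+3 = 14 ballots, Dube on 13. Janssen wins 14–13.
Pham–Varga: Varga 16–11.
Pham vs Dube: Pham is ranked higher on 4+8+3 = 15 ballots, Dube on 12. Pham wins 15–12.
Varga vs Dube: Varga preferred on 4+3+8+1+3 = 19 ballots; Varga wins 19–8.
No nominee is winless: Aoki beats Janssen; Chen beats Aoki; Janssen beats Dube; Pham beats Chen; Varga beats Aoki; Dube beats Aoki. There is no Condorcet loser.

none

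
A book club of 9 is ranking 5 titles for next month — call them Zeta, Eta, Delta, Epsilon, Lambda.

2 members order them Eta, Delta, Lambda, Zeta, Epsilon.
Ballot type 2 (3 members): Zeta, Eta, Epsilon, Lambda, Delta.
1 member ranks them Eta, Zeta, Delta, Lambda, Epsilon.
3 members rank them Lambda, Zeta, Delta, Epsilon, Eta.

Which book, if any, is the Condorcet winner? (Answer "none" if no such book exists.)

none

Check each pair by majority over 9 ballots:
Zeta–Eta: Zeta 6–3.
Zeta vs Delta: Zeta, 7–2.
Zeta–Epsilon: Zeta 9–0.
Zeta vs Lambda: Lambda, 5–4.
Eta vs Delta: Eta wins 6–3.
Eta–Epsilon: Eta 6–3.
Eta vs Lambda: Eta, 6–3.
Delta vs Epsilon: Delta wins 6–3.
Delta vs Lambda: Lambda wins 6–3.
Epsilon–Lambda: Lambda 6–3.
Every book loses at least once (Zeta loses to Lambda; Eta loses to Zeta; Delta loses to Zeta; Epsilon loses to Zeta; Lambda loses to Eta). The majority relation contains the cycle Zeta → Eta → Lambda → Zeta, so there is no Condorcet winner.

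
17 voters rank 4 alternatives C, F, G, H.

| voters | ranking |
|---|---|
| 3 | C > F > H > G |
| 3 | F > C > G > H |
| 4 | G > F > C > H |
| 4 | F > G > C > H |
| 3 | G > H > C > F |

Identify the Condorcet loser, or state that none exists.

H

Pairwise majorities:
C vs F: C is ranked higher on 3+3 = 6 ballots, F on 11. F wins 11–6.
C–G: G 11–6.
C vs H: C is ranked higher on 3+3+4+4 = 14 ballots, H on 3. C wins 14–3.
F–G: F 10–7.
F vs H: F is ranked higher on 3+3+4+4 = 14 ballots, H on 3. F wins 14–3.
G vs H: 14 to 3, G.
Only H has no wins; H is the Condorcet loser.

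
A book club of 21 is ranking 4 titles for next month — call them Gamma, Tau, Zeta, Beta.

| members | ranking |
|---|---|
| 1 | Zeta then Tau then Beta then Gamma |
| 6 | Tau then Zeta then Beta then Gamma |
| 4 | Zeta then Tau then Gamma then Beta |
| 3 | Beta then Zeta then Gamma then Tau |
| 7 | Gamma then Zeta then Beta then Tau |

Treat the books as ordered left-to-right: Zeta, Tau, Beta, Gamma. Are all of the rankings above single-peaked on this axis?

no

Axis positions: Zeta=1, Tau=2, Beta=3, Gamma=4.
Group 1 (peak Zeta at position 1): ranking walks positions 1-2-3-4, expanding outward from the peak — single-peaked.
Group 2 (peak Tau at position 2): ranking walks positions 2-1-3-4, expanding outward from the peak — single-peaked.
Group 3: ranking walks positions 1-2-4-3; Gamma is ranked above Beta even though Beta lies between Gamma and the peak Zeta on the axis — preferences dip and rise again. Not single-peaked.
Group 4: ranking walks positions 3-1-4-2; Zeta is ranked above Tau even though Tau lies between Zeta and the peak Beta on the axis — preferences dip and rise again. Not single-peaked.
Group 5: ranking walks positions 4-1-3-2; Zeta is ranked above Beta even though Beta lies between Zeta and the peak Gamma on the axis — preferences dip and rise again. Not single-peaked.
Group 3 violates single-peakedness, so the profile is not single-peaked on this axis.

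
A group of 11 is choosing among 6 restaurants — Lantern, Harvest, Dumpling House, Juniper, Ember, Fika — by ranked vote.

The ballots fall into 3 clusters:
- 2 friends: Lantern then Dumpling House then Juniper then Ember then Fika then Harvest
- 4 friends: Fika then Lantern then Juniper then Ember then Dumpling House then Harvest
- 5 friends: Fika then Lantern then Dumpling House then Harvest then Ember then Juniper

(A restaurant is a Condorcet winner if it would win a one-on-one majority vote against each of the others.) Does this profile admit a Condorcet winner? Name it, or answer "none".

Head-to-head results (11 friends):
Lantern vs Harvest: Lantern is ranked higher on 2+4+5 = 11 ballots, Harvest on 0. Lantern wins 11–0.
Lantern vs Dumpling House: 11 to 0, Lantern.
Lantern vs Juniper: Lantern is ranked higher on 2+4+5 = 11 ballots, Juniper on 0. Lantern wins 11–0.
Lantern vs Ember: Lantern preferred on 2+4+5 = 11 ballots; Lantern wins 11–0.
Lantern vs Fika: Lantern is ranked higher on 2 ballots, Fika on 9. Fika wins 9–2.
Harvest vs Dumpling House: 0 for Harvest, 11 for Dumpling House — Dumpling House by 11–0.
Harvest vs Juniper: 5 for Harvest, 6 for Juniper — Juniper by 6–5.
Harvest vs Ember: 5 for Harvest, 6 for Ember — Ember by 6–5.
Harvest vs Fika: Harvest preferred on 0 ballots; Fika wins 11–0.
Dumpling House vs Juniper: Dumpling House is ranked higher on 2+5 = 7 ballots, Juniper on 4. Dumpling House wins 7–4.
Dumpling House vs Ember: 2+5 = 7 for Dumpling House, 4 for Ember — Dumpling House by 7–4.
Dumpling House vs Fika: Dumpling House is ranked higher on 2 ballots, Fika on 9. Fika wins 9–2.
Juniper vs Ember: Juniper is ranked higher on 2+4 = 6 ballots, Ember on 5. Juniper wins 6–5.
Juniper vs Fika: Juniper preferred on 2 ballots; Fika wins 9–2.
Ember vs Fika: 2 to 9, Fika.
Fika beats each of Lantern, Harvest, Dumpling House, Juniper, Ember — Fika is the Condorcet winner.

Fika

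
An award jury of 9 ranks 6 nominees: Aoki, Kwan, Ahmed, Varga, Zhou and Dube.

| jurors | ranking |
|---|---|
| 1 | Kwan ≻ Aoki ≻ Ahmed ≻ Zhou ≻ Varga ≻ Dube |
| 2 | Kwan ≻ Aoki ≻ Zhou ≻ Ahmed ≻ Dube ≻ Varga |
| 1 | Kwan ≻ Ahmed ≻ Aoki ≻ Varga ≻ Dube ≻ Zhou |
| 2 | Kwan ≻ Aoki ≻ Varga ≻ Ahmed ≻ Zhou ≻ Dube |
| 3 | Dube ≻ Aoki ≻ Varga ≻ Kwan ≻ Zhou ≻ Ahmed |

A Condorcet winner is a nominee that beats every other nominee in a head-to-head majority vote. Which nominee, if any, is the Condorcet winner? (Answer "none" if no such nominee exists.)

Kwan

Pairwise majorities:
Aoki vs Kwan: Aoki preferred on 3 ballots; Kwan wins 6–3.
Aoki vs Ahmed: 1+2+2+3 = 8 for Aoki, 1 for Ahmed — Aoki by 8–1.
Aoki vs Varga: 1+2+1+2+3 = 9 for Aoki, 0 for Varga — Aoki by 9–0.
Aoki vs Zhou: Aoki is ranked higher on 1+2+1+2+3 = 9 ballots, Zhou on 0. Aoki wins 9–0.
Aoki vs Dube: 6 to 3, Aoki.
Kwan vs Ahmed: 1+2+1+2+3 = 9 for Kwan, 0 for Ahmed — Kwan by 9–0.
Kwan vs Varga: Kwan preferred on 1+2+1+2 = 6 ballots; Kwan wins 6–3.
Kwan vs Zhou: 9 to 0, Kwan.
Kwan vs Dube: 1+2+1+2 = 6 for Kwan, 3 for Dube — Kwan by 6–3.
Ahmed vs Varga: 4 to 5, Varga.
Ahmed vs Zhou: Ahmed preferred on 1+1+2 = 4 ballots; Zhou wins 5–4.
Ahmed vs Dube: Ahmed preferred on 1+2+1+2 = 6 ballots; Ahmed wins 6–3.
Varga vs Zhou: 1+2+3 = 6 for Varga, 3 for Zhou — Varga by 6–3.
Varga vs Dube: 4 to 5, Dube.
Zhou vs Dube: 5 to 4, Zhou.
Kwan wins every pairwise contest, so Kwan is the Condorcet winner.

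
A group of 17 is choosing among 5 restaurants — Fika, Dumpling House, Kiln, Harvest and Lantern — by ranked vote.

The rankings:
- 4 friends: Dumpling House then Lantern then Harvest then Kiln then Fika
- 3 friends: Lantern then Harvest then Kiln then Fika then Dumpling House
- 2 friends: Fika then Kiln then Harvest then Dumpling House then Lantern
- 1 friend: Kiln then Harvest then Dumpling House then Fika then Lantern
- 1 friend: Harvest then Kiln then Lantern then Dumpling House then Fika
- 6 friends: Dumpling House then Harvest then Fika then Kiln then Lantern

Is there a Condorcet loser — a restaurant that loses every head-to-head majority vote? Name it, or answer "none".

Lantern

Pairwise majorities:
Fika vs Dumpling House: 5 to 12, Dumpling House.
Fika vs Kiln: Kiln wins 9–8.
Fika vs Harvest: 2 to 15, Harvest.
Fika vs Lantern: Fika preferred on 2+1+6 = 9 ballots; Fika wins 9–8.
Dumpling House vs Kiln: Dumpling House, 10–7.
Dumpling House vs Harvest: Dumpling House, 10–7.
Dumpling House vs Lantern: 13 to 4, Dumpling House.
Kiln vs Harvest: Harvest wins 14–3.
Kiln vs Lantern: Kiln wins 10–7.
Harvest vs Lantern: Harvest, 10–7.
Lantern is beaten in every head-to-head and is the Condorcet loser.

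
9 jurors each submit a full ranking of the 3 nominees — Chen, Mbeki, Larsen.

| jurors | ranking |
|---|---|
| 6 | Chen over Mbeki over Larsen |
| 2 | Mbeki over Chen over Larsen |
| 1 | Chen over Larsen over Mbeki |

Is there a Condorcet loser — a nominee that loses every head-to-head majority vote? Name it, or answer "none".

Head-to-head results (9 jurors):
Chen vs Mbeki: 6+1 = 7 for Chen, 2 for Mbeki — Chen by 7–2.
Chen–Larsen: Chen 9–0.
Mbeki–Larsen: Mbeki 8–1.
Larsen is beaten in every head-to-head and is the Condorcet loser.

Larsen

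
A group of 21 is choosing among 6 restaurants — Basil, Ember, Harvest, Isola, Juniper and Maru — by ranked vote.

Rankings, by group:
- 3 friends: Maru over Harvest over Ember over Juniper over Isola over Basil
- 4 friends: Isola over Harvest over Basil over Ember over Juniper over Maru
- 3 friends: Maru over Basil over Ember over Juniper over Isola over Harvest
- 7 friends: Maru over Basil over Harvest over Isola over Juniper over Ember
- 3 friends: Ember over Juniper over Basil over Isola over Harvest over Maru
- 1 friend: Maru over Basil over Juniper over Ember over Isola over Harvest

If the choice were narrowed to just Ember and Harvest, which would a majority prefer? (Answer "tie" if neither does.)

Ballots ranking Ember above Harvest: 3 + 3 + 1 = 7.
Ballots ranking Harvest above Ember: 21 − 7 = 14.
Harvest wins the head-to-head 14–7.

Harvest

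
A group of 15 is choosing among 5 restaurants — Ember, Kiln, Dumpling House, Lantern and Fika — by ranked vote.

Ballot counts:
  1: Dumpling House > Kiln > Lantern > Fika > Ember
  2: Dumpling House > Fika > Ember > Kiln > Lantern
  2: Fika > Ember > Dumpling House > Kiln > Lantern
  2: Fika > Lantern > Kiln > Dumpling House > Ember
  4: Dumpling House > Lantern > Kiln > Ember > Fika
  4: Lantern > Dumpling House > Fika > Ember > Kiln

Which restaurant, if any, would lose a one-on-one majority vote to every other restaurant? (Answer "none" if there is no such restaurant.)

Kiln

Head-to-head results (15 friends):
Ember–Kiln: Ember 8–7.
Ember–Dumpling House: Dumpling House 13–2.
Ember vs Lantern: Lantern wins 11–4.
Ember vs Fika: Fika wins 11–4.
Kiln–Dumpling House: Dumpling House 13–2.
Kiln vs Lantern: 5 to 10, Lantern.
Kiln vs Fika: 1+4 = 5 for Kiln, 10 for Fika — Fika by 10–5.
Dumpling House vs Lantern: 9 to 6, Dumpling House.
Dumpling House vs Fika: Dumpling House preferred on 1+2+4+4 = 11 ballots; Dumpling House wins 11–4.
Lantern vs Fika: Lantern wins 9–6.
Only Kiln has no wins; Kiln is the Condorcet loser.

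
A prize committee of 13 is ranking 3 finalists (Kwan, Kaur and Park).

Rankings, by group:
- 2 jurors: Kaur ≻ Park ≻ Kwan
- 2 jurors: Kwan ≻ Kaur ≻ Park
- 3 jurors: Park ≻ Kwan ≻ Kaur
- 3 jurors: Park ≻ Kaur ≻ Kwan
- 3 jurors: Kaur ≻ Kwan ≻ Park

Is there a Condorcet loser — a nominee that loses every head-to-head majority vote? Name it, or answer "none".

Kwan

Pairwise majorities:
Kwan vs Kaur: Kwan is ranked higher on 2+3 = 5 ballots, Kaur on 8. Kaur wins 8–5.
Kwan vs Park: Kwan is ranked higher on 2+3 = 5 ballots, Park on 8. Park wins 8–5.
Kaur vs Park: 2+2+3 = 7 for Kaur, 6 for Park — Kaur by 7–6.
Kwan is beaten in every head-to-head and is the Condorcet loser.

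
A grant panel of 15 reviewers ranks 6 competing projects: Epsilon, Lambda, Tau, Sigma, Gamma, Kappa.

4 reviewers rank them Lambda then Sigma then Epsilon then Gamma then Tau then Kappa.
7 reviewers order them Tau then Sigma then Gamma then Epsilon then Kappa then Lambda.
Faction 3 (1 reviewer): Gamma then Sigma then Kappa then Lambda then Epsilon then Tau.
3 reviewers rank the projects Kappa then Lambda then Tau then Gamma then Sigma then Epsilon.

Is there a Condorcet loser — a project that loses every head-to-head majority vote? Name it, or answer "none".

none

Pairwise majorities:
Epsilon–Lambda: Lambda 8–7.
Epsilon vs Tau: Epsilon is ranked higher on 4+1 = 5 ballots, Tau on 10. Tau wins 10–5.
Epsilon vs Sigma: Sigma wins 15–0.
Epsilon vs Gamma: Gamma, 11–4.
Epsilon vs Kappa: 11 to 4, Epsilon.
Lambda vs Tau: Lambda, 8–7.
Lambda vs Sigma: Sigma, 8–7.
Lambda vs Gamma: Gamma wins 8–7.
Lambda–Kappa: Kappa 11–4.
Tau vs Sigma: Tau is ranked higher on 7+3 = 10 ballots, Sigma on 5. Tau wins 10–5.
Tau vs Gamma: Tau preferred on 7+3 = 10 ballots; Tau wins 10–5.
Tau vs Kappa: Tau is ranked higher on 4+7 = 11 ballots, Kappa on 4. Tau wins 11–4.
Sigma vs Gamma: 11 to 4, Sigma.
Sigma vs Kappa: Sigma, 12–3.
Gamma vs Kappa: 4+7+1 = 12 for Gamma, 3 for Kappa — Gamma by 12–3.
Every project wins at least one matchup (Epsilon beats Kappa; Lambda beats Epsilon; Tau beats Epsilon; Sigma beats Epsilon; Gamma beats Epsilon; Kappa beats Lambda), so there is no Condorcet loser.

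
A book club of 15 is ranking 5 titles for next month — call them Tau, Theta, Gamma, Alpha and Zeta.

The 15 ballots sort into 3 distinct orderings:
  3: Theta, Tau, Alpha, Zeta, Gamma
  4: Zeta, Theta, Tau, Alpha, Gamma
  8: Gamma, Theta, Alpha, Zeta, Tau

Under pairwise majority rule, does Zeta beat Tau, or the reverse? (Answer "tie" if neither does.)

Zeta

Ballots ranking Zeta above Tau: 4 + 8 = 12.
Ballots ranking Tau above Zeta: 15 − 12 = 3.
Zeta wins the head-to-head 12–3.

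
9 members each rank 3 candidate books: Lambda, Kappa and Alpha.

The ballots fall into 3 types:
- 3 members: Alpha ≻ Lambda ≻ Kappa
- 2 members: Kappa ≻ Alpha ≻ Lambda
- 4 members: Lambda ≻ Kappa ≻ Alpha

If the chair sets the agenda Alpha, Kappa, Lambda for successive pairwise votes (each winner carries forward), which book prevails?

Lambda

Round 1: Alpha vs Kappa — 3–6, Kappa advances.
Round 2: Kappa vs Lambda — 2–7, Lambda advances.
Lambda survives the agenda.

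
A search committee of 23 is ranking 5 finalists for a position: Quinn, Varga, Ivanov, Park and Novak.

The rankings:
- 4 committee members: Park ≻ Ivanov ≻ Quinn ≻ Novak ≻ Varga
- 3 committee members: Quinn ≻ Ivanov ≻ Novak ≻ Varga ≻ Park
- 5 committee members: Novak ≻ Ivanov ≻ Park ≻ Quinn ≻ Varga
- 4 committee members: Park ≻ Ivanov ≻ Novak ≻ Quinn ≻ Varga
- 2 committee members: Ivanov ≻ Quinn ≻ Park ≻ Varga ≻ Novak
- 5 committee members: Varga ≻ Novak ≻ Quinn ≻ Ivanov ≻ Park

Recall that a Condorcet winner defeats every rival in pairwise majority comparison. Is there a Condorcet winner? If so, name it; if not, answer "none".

Ivanov

Pairwise majorities:
Quinn vs Varga: Quinn, 18–5.
Quinn–Ivanov: Ivanov 15–8.
Quinn vs Park: Park wins 13–10.
Quinn vs Novak: Novak, 14–9.
Varga vs Ivanov: Ivanov wins 18–5.
Varga vs Park: Park, 15–8.
Varga–Novak: Novak 16–7.
Ivanov vs Park: Ivanov, 15–8.
Ivanov–Novak: Ivanov 13–10.
Park–Novak: Novak 13–10.
Ivanov defeats every rival head-to-head and is the Condorcet winner.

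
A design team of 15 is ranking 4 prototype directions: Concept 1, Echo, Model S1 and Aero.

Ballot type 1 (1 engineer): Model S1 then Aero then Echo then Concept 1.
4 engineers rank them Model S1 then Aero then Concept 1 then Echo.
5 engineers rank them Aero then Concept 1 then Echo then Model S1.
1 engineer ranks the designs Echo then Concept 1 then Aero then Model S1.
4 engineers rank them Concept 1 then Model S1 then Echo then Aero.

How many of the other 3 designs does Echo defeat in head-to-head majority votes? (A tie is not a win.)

0

Echo against each rival (15 engineers):
Echo vs Concept 1: Concept 1 wins 13–2.
Echo vs Model S1: Model S1, 9–6.
Echo–Aero: Aero 10–5.
Echo beats no one; loses to Concept 1, Model S1, Aero — 0 pairwise wins.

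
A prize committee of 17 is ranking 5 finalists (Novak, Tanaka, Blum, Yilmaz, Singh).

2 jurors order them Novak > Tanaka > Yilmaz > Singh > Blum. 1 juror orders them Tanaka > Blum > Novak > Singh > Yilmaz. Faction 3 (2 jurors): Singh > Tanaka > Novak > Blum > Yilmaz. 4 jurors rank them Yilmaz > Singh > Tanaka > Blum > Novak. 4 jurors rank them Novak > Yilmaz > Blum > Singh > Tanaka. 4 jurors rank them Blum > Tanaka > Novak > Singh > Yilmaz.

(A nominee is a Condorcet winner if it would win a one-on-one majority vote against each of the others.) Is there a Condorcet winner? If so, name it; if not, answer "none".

none

Check each pair by majority over 17 ballots:
Novak vs Tanaka: Novak is ranked higher on 2+4 = 6 ballots, Tanaka on 11. Tanaka wins 11–6.
Novak vs Blum: Blum wins 9–8.
Novak vs Yilmaz: 2+1+2+4+4 = 13 for Novak, 4 for Yilmaz — Novak by 13–4.
Novak vs Singh: Novak, 11–6.
Tanaka vs Blum: 2+1+2+4 = 9 for Tanaka, 8 for Blum — Tanaka by 9–8.
Tanaka vs Yilmaz: 2+1+2+4 = 9 for Tanaka, 8 for Yilmaz — Tanaka by 9–8.
Tanaka vs Singh: Singh wins 10–7.
Blum vs Yilmaz: 1+2+4 = 7 for Blum, 10 for Yilmaz — Yilmaz by 10–7.
Blum vs Singh: Blum preferred on 1+4+4 = 9 ballots; Blum wins 9–8.
Yilmaz vs Singh: 10 to 7, Yilmaz.
No nominee is unbeaten: Novak loses to Tanaka; Tanaka loses to Singh; Blum loses to Tanaka; Yilmaz loses to Novak; Singh loses to Novak. In particular Novak > Yilmaz > Blum > Novak is a majority cycle — no Condorcet winner exists.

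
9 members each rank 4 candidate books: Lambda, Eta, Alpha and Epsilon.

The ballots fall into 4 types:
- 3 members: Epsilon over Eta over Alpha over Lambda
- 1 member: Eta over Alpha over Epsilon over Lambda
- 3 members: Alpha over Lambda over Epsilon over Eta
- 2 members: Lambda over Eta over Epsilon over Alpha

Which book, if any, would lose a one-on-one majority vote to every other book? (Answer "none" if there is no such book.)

none

Head-to-head results (9 members):
Lambda vs Eta: Lambda is ranked higher on 3+2 = 5 ballots, Eta on 4. Lambda wins 5–4.
Lambda vs Alpha: Alpha, 7–2.
Lambda vs Epsilon: Lambda is ranked higher on 3+2 = 5 ballots, Epsilon on 4. Lambda wins 5–4.
Eta–Alpha: Eta 6–3.
Eta vs Epsilon: Eta is ranked higher on 1+2 = 3 ballots, Epsilon on 6. Epsilon wins 6–3.
Alpha vs Epsilon: 4 to 5, Epsilon.
Each book has at least one pairwise win (Lambda beats Eta; Eta beats Alpha; Alpha beats Lambda; Epsilon beats Eta) — no Condorcet loser.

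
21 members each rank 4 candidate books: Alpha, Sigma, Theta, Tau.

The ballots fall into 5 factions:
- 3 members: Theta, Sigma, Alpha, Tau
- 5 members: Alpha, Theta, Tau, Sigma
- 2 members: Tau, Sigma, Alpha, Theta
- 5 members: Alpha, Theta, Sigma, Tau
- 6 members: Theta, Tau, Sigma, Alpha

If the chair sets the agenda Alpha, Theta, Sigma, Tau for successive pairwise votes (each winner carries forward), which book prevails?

Tau

Round 1: Alpha vs Theta — 12–9, Alpha advances.
Round 2: Alpha vs Sigma — 10–11, Sigma advances.
Round 3: Sigma vs Tau — 8–13, Tau advances.
The agenda winner is Tau.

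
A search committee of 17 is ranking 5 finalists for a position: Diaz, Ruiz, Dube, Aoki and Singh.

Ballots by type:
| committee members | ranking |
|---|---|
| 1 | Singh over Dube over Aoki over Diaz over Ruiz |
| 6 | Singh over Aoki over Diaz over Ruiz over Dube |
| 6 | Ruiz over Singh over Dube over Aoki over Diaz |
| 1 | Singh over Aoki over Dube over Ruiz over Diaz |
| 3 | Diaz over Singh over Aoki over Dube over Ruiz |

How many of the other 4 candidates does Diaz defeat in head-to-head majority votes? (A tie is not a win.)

Diaz against each rival (17 committee members):
Diaz–Ruiz: Diaz 10–7.
Diaz–Dube: Diaz 9–8.
Diaz–Aoki: Aoki 14–3.
Diaz vs Singh: 3 for Diaz, 14 for Singh — Singh by 14–3.
Diaz beats Ruiz, Dube; loses to Aoki, Singh — 2 pairwise wins.

2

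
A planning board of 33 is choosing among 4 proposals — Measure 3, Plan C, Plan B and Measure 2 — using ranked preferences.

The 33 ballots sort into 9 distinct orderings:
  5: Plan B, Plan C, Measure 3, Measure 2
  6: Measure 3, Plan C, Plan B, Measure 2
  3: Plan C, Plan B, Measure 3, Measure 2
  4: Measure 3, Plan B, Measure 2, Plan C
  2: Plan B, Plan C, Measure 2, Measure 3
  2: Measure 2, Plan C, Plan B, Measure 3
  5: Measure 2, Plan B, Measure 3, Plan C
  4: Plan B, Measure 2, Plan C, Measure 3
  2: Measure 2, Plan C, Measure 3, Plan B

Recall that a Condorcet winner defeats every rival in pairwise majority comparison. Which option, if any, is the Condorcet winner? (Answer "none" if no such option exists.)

Check each pair by majority over 33 ballots:
Measure 3 vs Plan C: Measure 3 is ranked higher on 6+4+5 = 15 ballots, Plan C on 18. Plan C wins 18–15.
Measure 3 vs Plan B: Measure 3 preferred on 6+4+2 = 12 ballots; Plan B wins 21–12.
Measure 3 vs Measure 2: Measure 3 preferred on 5+6+3+4 = 18 ballots; Measure 3 wins 18–15.
Plan C vs Plan B: 6+3+2+2 = 13 for Plan C, 20 for Plan B — Plan B by 20–13.
Plan C vs Measure 2: Plan C preferred on 5+6+3+2 = 16 ballots; Measure 2 wins 17–16.
Plan B vs Measure 2: Plan B preferred on 5+6+3+4+2+4 = 24 ballots; Plan B wins 24–9.
Only Plan B has no losses; Plan B is the Condorcet winner.

Plan B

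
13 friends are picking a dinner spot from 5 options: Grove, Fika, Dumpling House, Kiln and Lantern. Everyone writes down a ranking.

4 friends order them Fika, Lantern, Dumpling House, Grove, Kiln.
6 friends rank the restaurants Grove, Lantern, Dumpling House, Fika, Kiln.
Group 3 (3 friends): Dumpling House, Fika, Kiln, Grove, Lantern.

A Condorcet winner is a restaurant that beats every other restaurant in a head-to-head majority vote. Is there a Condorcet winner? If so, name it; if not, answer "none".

Head-to-head results (13 friends):
Grove vs Fika: 6 for Grove, 7 for Fika — Fika by 7–6.
Grove vs Dumpling House: 6 for Grove, 7 for Dumpling House — Dumpling House by 7–6.
Grove vs Kiln: 4+6 = 10 for Grove, 3 for Kiln — Grove by 10–3.
Grove vs Lantern: Grove is ranked higher on 6+3 = 9 ballots, Lantern on 4. Grove wins 9–4.
Fika vs Dumpling House: 4 to 9, Dumpling House.
Fika vs Kiln: Fika preferred on 4+6+3 = 13 ballots; Fika wins 13–0.
Fika vs Lantern: 4+3 = 7 for Fika, 6 for Lantern — Fika by 7–6.
Dumpling House vs Kiln: Dumpling House is ranked higher on 4+6+3 = 13 ballots, Kiln on 0. Dumpling House wins 13–0.
Dumpling House vs Lantern: 3 for Dumpling House, 10 for Lantern — Lantern by 10–3.
Kiln vs Lantern: Kiln is ranked higher on 3 ballots, Lantern on 10. Lantern wins 10–3.
Every restaurant loses at least once (Grove loses to Fika; Fika loses to Dumpling House; Dumpling House loses to Lantern; Kiln loses to Grove; Lantern loses to Grove). The majority relation contains the cycle Grove > Lantern > Dumpling House > Grove, so there is no Condorcet winner.

none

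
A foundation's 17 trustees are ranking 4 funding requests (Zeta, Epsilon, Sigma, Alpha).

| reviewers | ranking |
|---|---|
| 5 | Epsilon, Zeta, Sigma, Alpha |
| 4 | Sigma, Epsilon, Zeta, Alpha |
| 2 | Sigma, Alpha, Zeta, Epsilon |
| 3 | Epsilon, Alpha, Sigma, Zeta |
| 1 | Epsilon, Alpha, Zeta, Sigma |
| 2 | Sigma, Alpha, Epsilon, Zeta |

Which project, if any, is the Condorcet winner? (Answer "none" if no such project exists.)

Epsilon

Pairwise majorities:
Zeta vs Epsilon: 2 to 15, Epsilon.
Zeta vs Sigma: Zeta preferred on 5+1 = 6 ballots; Sigma wins 11–6.
Zeta vs Alpha: 5+4 = 9 for Zeta, 8 for Alpha — Zeta by 9–8.
Epsilon vs Sigma: Epsilon is ranked higher on 5+3+1 = 9 ballots, Sigma on 8. Epsilon wins 9–8.
Epsilon vs Alpha: Epsilon is ranked higher on 5+4+3+1 = 13 ballots, Alpha on 4. Epsilon wins 13–4.
Sigma vs Alpha: Sigma preferred on 5+4+2+2 = 13 ballots; Sigma wins 13–4.
Epsilon beats each of Zeta, Sigma, Alpha — Epsilon is the Condorcet winner.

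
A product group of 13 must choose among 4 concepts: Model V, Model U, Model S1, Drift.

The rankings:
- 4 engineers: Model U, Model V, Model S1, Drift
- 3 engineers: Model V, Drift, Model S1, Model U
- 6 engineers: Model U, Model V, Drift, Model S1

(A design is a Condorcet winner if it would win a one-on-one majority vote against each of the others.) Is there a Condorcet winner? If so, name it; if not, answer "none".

Head-to-head results (13 engineers):
Model V–Model U: Model U 10–3.
Model V–Model S1: Model V 13–0.
Model V vs Drift: Model V, 13–0.
Model U–Model S1: Model U 10–3.
Model U vs Drift: Model U wins 10–3.
Model S1 vs Drift: Drift, 9–4.
Model U beats each of Model V, Model S1, Drift — Model U is the Condorcet winner.

Model U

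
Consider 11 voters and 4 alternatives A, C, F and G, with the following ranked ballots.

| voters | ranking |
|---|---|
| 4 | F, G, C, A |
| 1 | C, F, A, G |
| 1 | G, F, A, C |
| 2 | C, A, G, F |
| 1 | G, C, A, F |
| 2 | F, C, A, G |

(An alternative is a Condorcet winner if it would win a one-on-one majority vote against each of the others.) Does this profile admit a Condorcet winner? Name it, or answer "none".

Pairwise majorities:
A vs C: 1 to 10, C.
A vs F: 2+1 = 3 for A, 8 for F — F by 8–3.
A vs G: G wins 6–5.
C vs F: F wins 7–4.
C vs G: 1+2+2 = 5 for C, 6 for G — G by 6–5.
F–G: F 7–4.
F beats each of A, C, G — F is the Condorcet winner.

F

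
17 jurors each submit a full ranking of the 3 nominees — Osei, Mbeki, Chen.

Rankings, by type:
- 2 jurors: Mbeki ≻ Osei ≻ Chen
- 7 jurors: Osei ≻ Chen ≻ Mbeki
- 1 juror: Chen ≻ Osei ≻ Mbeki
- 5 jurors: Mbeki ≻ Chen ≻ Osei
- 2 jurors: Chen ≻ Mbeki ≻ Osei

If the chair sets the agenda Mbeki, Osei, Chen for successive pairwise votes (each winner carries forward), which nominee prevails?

Chen

Round 1: Mbeki vs Osei — 9–8, Mbeki advances.
Round 2: Mbeki vs Chen — 7–10, Chen advances.
The agenda winner is Chen.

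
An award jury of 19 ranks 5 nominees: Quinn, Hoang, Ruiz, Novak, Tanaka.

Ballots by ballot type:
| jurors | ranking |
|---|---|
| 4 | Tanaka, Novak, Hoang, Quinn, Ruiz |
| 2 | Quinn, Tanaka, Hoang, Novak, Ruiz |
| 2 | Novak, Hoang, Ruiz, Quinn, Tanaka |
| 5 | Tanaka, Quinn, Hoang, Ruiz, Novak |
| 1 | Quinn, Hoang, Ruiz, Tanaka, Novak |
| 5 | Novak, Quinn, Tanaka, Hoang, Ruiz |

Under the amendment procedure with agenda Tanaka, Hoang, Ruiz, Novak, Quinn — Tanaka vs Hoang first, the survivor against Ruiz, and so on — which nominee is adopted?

Quinn

Round 1: Tanaka vs Hoang — 16–3, Tanaka advances.
Round 2: Tanaka vs Ruiz — 16–3, Tanaka advances.
Round 3: Tanaka vs Novak — 12–7, Tanaka advances.
Round 4: Tanaka vs Quinn — 9–10, Quinn advances.
The agenda winner is Quinn.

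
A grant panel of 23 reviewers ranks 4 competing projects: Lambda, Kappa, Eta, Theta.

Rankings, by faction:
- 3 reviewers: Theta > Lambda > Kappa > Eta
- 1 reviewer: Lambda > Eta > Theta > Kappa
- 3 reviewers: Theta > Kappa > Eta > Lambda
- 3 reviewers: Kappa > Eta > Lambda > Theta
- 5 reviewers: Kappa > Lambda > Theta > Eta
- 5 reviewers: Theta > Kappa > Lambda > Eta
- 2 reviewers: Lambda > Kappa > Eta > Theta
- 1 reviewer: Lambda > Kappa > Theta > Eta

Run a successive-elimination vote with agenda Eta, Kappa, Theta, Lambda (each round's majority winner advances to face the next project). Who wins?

Round 1: Eta vs Kappa — 1–22, Kappa advances.
Round 2: Kappa vs Theta — 11–12, Theta advances.
Round 3: Theta vs Lambda — 11–12, Lambda advances.
Lambda survives the agenda.

Lambda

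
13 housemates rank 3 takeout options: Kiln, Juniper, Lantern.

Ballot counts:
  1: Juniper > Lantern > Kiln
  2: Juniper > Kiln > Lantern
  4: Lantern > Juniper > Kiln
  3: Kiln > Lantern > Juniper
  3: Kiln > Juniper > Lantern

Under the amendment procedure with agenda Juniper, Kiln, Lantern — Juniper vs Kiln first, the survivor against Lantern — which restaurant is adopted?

Lantern

Round 1: Juniper vs Kiln — 7–6, Juniper advances.
Round 2: Juniper vs Lantern — 6–7, Lantern advances.
The agenda winner is Lantern.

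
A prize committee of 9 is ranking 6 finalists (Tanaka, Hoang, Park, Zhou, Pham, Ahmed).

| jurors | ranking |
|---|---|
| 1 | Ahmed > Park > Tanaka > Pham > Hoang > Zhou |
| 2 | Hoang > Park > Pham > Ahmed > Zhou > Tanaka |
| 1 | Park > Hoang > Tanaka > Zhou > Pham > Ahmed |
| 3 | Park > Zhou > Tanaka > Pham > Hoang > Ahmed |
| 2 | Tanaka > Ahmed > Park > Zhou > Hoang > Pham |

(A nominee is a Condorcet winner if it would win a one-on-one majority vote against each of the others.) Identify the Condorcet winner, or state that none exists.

Pairwise majorities:
Tanaka vs Hoang: Tanaka, 6–3.
Tanaka vs Park: Park wins 7–2.
Tanaka vs Zhou: 4 to 5, Zhou.
Tanaka vs Pham: 1+1+3+2 = 7 for Tanaka, 2 for Pham — Tanaka by 7–2.
Tanaka vs Ahmed: 6 to 3, Tanaka.
Hoang–Park: Park 7–2.
Hoang vs Zhou: Hoang preferred on 1+2+1 = 4 ballots; Zhou wins 5–4.
Hoang–Pham: Hoang 5–4.
Hoang vs Ahmed: 2+1+3 = 6 for Hoang, 3 for Ahmed — Hoang by 6–3.
Park vs Zhou: Park preferred on 1+2+1+3+2 = 9 ballots; Park wins 9–0.
Park vs Pham: 9 to 0, Park.
Park vs Ahmed: 2+1+3 = 6 for Park, 3 for Ahmed — Park by 6–3.
Zhou vs Pham: Zhou is ranked higher on 1+3+2 = 6 ballots, Pham on 3. Zhou wins 6–3.
Zhou vs Ahmed: 1+3 = 4 for Zhou, 5 for Ahmed — Ahmed by 5–4.
Pham vs Ahmed: Pham, 6–3.
Park beats each of Tanaka, Hoang, Zhou, Pham, Ahmed — Park is the Condorcet winner.

Park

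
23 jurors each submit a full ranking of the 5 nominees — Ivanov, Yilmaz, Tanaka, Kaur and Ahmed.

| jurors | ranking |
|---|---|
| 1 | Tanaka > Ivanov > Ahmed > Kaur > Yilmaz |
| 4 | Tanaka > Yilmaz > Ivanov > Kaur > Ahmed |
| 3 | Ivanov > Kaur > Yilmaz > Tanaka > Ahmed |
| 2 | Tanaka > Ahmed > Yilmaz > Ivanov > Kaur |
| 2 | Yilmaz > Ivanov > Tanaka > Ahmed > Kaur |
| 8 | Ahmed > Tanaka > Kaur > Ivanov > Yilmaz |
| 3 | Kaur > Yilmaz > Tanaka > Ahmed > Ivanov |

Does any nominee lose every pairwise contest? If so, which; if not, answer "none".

Head-to-head results (23 jurors):
Ivanov vs Yilmaz: 12 to 11, Ivanov.
Ivanov vs Tanaka: 3+2 = 5 for Ivanov, 18 for Tanaka — Tanaka by 18–5.
Ivanov–Kaur: Ivanov 12–11.
Ivanov vs Ahmed: 10 to 13, Ahmed.
Yilmaz vs Tanaka: 3+2+3 = 8 for Yilmaz, 15 for Tanaka — Tanaka by 15–8.
Yilmaz vs Kaur: Kaur wins 15–8.
Yilmaz vs Ahmed: 4+3+2+3 = 12 for Yilmaz, 11 for Ahmed — Yilmaz by 12–11.
Tanaka vs Kaur: Tanaka wins 17–6.
Tanaka vs Ahmed: 15 to 8, Tanaka.
Kaur vs Ahmed: Ahmed, 13–10.
Every nominee wins at least one matchup (Ivanov beats Yilmaz; Yilmaz beats Ahmed; Tanaka beats Ivanov; Kaur beats Yilmaz; Ahmed beats Ivanov), so there is no Condorcet loser.

none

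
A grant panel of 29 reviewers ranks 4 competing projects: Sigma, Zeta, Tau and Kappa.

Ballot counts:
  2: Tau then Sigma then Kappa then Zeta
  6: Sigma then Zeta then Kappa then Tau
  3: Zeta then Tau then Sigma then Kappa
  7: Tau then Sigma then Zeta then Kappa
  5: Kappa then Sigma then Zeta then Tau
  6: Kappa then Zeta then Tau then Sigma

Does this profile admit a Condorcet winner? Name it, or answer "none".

none

Head-to-head results (29 reviewers):
Sigma vs Zeta: Sigma wins 20–9.
Sigma vs Tau: Tau wins 18–11.
Sigma vs Kappa: Sigma wins 18–11.
Zeta vs Tau: Zeta wins 20–9.
Zeta–Kappa: Zeta 16–13.
Tau–Kappa: Kappa 17–12.
No project is unbeaten: Sigma loses to Tau; Zeta loses to Sigma; Tau loses to Zeta; Kappa loses to Sigma. In particular Sigma → Zeta → Tau → Sigma is a majority cycle — no Condorcet winner exists.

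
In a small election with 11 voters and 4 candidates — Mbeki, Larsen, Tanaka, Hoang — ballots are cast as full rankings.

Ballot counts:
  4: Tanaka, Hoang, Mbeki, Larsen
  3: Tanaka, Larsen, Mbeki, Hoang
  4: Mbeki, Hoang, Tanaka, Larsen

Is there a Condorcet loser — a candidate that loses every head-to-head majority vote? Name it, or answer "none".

Larsen

Head-to-head results (11 voters):
Mbeki vs Larsen: Mbeki, 8–3.
Mbeki vs Tanaka: Mbeki preferred on 4 ballots; Tanaka wins 7–4.
Mbeki vs Hoang: Mbeki, 7–4.
Larsen vs Tanaka: Larsen is ranked higher on 0 ballots, Tanaka on 11. Tanaka wins 11–0.
Larsen vs Hoang: Larsen preferred on 3 ballots; Hoang wins 8–3.
Tanaka vs Hoang: Tanaka is ranked higher on 4+3 = 7 ballots, Hoang on 4. Tanaka wins 7–4.
Larsen loses to every other candidate — it is the Condorcet loser.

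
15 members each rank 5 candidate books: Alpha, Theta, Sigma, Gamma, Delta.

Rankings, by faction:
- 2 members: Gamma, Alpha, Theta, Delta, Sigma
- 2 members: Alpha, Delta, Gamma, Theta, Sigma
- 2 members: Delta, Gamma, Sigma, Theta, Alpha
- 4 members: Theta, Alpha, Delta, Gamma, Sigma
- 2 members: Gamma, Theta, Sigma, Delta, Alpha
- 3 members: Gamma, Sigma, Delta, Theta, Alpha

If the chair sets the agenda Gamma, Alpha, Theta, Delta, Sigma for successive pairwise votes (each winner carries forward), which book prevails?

Round 1: Gamma vs Alpha — 9–6, Gamma advances.
Round 2: Gamma vs Theta — 11–4, Gamma advances.
Round 3: Gamma vs Delta — 7–8, Delta advances.
Round 4: Delta vs Sigma — 10–5, Delta advances.
The agenda winner is Delta.

Delta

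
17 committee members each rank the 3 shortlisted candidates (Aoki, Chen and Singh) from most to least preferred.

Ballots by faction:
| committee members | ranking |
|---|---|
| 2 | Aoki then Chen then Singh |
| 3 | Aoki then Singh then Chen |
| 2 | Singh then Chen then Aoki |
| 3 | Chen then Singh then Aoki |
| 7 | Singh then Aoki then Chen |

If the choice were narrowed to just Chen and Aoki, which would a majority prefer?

Ballots ranking Chen above Aoki: 2 + 3 = 5.
Ballots ranking Aoki above Chen: 17 − 5 = 12.
Aoki wins the head-to-head 12–5.

Aoki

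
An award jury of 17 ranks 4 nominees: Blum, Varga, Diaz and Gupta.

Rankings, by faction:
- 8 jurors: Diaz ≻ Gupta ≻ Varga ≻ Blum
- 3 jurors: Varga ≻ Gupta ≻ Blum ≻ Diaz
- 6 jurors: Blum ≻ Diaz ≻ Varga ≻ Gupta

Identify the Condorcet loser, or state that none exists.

none

Head-to-head results (17 jurors):
Blum–Varga: Varga 11–6.
Blum–Diaz: Blum 9–8.
Blum vs Gupta: Gupta wins 11–6.
Varga vs Diaz: 3 to 14, Diaz.
Varga–Gupta: Varga 9–8.
Diaz vs Gupta: 8+6 = 14 for Diaz, 3 for Gupta — Diaz by 14–3.
No nominee is winless: Blum beats Diaz; Varga beats Blum; Diaz beats Varga; Gupta beats Blum. There is no Condorcet loser.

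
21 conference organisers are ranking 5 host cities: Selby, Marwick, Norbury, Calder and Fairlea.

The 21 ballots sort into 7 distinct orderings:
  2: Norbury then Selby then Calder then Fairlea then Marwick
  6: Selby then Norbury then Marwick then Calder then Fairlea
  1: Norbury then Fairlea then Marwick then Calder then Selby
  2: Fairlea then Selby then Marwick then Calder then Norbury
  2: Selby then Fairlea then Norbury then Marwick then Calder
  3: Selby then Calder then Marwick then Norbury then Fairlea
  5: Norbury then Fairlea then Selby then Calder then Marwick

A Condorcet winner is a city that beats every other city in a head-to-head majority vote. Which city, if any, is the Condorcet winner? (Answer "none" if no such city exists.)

Selby

Check each pair by majority over 21 ballots:
Selby vs Marwick: Selby preferred on 2+6+2+2+3+5 = 20 ballots; Selby wins 20–1.
Selby–Norbury: Selby 13–8.
Selby vs Calder: Selby wins 20–1.
Selby vs Fairlea: Selby wins 13–8.
Marwick vs Norbury: Norbury, 16–5.
Marwick–Calder: Marwick 11–10.
Marwick vs Fairlea: Marwick preferred on 6+3 = 9 ballots; Fairlea wins 12–9.
Norbury–Calder: Norbury 16–5.
Norbury vs Fairlea: Norbury preferred on 2+6+1+3+5 = 17 ballots; Norbury wins 17–4.
Calder vs Fairlea: 11 to 10, Calder.
Selby beats each of Marwick, Norbury, Calder, Fairlea — Selby is the Condorcet winner.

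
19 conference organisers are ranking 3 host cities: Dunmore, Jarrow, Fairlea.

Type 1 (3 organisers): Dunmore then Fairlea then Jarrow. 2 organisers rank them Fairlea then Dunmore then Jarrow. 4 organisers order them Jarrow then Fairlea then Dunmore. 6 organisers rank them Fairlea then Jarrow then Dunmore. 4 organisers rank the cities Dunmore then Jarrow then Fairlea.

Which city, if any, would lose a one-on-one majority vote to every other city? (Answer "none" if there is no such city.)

Dunmore

Head-to-head results (19 organisers):
Dunmore vs Jarrow: 3+2+4 = 9 for Dunmore, 10 for Jarrow — Jarrow by 10–9.
Dunmore vs Fairlea: Dunmore preferred on 3+4 = 7 ballots; Fairlea wins 12–7.
Jarrow vs Fairlea: Fairlea, 11–8.
Only Dunmore has no wins; Dunmore is the Condorcet loser.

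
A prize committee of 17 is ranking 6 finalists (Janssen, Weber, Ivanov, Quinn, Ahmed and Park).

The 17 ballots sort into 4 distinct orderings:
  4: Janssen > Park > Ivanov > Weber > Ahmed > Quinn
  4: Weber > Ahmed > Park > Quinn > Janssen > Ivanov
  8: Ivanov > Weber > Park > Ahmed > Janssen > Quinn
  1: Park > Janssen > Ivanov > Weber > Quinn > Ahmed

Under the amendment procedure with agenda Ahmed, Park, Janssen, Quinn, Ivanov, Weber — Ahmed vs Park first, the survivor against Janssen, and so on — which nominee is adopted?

Round 1: Ahmed vs Park — 4–13, Park advances.
Round 2: Park vs Janssen — 13–4, Park advances.
Round 3: Park vs Quinn — 17–0, Park advances.
Round 4: Park vs Ivanov — 9–8, Park advances.
Round 5: Park vs Weber — 5–12, Weber advances.
The agenda winner is Weber.

Weber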